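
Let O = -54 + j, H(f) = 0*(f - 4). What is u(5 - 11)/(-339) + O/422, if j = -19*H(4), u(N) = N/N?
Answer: -9364/71529 ≈ -0.13091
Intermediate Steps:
u(N) = 1
H(f) = 0 (H(f) = 0*(-4 + f) = 0)
j = 0 (j = -19*0 = 0)
O = -54 (O = -54 + 0 = -54)
u(5 - 11)/(-339) + O/422 = 1/(-339) - 54/422 = 1*(-1/339) - 54*1/422 = -1/339 - 27/211 = -9364/71529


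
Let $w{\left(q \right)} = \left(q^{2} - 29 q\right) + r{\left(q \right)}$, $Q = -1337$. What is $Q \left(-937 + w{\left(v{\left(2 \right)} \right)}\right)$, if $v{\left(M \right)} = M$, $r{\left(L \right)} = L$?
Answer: $1322293$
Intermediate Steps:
$w{\left(q \right)} = q^{2} - 28 q$ ($w{\left(q \right)} = \left(q^{2} - 29 q\right) + q = q^{2} - 28 q$)
$Q \left(-937 + w{\left(v{\left(2 \right)} \right)}\right) = - 1337 \left(-937 + 2 \left(-28 + 2\right)\right) = - 1337 \left(-937 + 2 \left(-26\right)\right) = - 1337 \left(-937 - 52\right) = \left(-1337\right) \left(-989\right) = 1322293$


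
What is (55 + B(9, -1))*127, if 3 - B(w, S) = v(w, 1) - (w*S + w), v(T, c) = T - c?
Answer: 6350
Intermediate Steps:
B(w, S) = 4 + S*w (B(w, S) = 3 - ((w - 1*1) - (w*S + w)) = 3 - ((w - 1) - (S*w + w)) = 3 - ((-1 + w) - (w + S*w)) = 3 - ((-1 + w) + (-w - S*w)) = 3 - (-1 - S*w) = 3 + (1 + S*w) = 4 + S*w)
(55 + B(9, -1))*127 = (55 + (4 - 1*9))*127 = (55 + (4 - 9))*127 = (55 - 5)*127 = 50*127 = 6350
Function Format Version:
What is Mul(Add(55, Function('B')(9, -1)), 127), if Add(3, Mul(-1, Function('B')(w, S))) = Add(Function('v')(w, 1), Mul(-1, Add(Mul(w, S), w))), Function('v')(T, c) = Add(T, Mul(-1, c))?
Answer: 6350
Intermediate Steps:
Function('B')(w, S) = Add(4, Mul(S, w)) (Function('B')(w, S) = Add(3, Mul(-1, Add(Add(w, Mul(-1, 1)), Mul(-1, Add(Mul(w, S), w))))) = Add(3, Mul(-1, Add(Add(w, -1), Mul(-1, Add(Mul(S, w), w))))) = Add(3, Mul(-1, Add(Add(-1, w), Mul(-1, Add(w, Mul(S, w)))))) = Add(3, Mul(-1, Add(Add(-1, w), Add(Mul(-1, w), Mul(-1, S, w))))) = Add(3, Mul(-1, Add(-1, Mul(-1, S, w)))) = Add(3, Add(1, Mul(S, w))) = Add(4, Mul(S, w)))
Mul(Add(55, Function('B')(9, -1)), 127) = Mul(Add(55, Add(4, Mul(-1, 9))), 127) = Mul(Add(55, Add(4, -9)), 127) = Mul(Add(55, -5), 127) = Mul(50, 127) = 6350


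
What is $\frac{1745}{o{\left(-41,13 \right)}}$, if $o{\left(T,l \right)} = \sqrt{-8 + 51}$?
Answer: $\frac{1745 \sqrt{43}}{43} \approx 266.11$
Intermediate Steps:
$o{\left(T,l \right)} = \sqrt{43}$
$\frac{1745}{o{\left(-41,13 \right)}} = \frac{1745}{\sqrt{43}} = 1745 \frac{\sqrt{43}}{43} = \frac{1745 \sqrt{43}}{43}$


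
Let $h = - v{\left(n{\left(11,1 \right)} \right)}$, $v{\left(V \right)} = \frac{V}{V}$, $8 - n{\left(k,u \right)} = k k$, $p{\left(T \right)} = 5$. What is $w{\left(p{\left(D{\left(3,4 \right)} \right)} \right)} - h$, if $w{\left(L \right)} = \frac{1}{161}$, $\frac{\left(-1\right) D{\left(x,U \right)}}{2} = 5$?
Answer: $\frac{162}{161} \approx 1.0062$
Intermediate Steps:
$D{\left(x,U \right)} = -10$ ($D{\left(x,U \right)} = \left(-2\right) 5 = -10$)
$n{\left(k,u \right)} = 8 - k^{2}$ ($n{\left(k,u \right)} = 8 - k k = 8 - k^{2}$)
$w{\left(L \right)} = \frac{1}{161}$
$v{\left(V \right)} = 1$
$h = -1$ ($h = \left(-1\right) 1 = -1$)
$w{\left(p{\left(D{\left(3,4 \right)} \right)} \right)} - h = \frac{1}{161} - -1 = \frac{1}{161} + 1 = \frac{162}{161}$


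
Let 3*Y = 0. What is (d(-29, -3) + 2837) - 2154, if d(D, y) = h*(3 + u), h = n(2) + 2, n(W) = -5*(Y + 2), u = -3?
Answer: 683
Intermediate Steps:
Y = 0 (Y = (⅓)*0 = 0)
n(W) = -10 (n(W) = -5*(0 + 2) = -5*2 = -10)
h = -8 (h = -10 + 2 = -8)
d(D, y) = 0 (d(D, y) = -8*(3 - 3) = -8*0 = 0)
(d(-29, -3) + 2837) - 2154 = (0 + 2837) - 2154 = 2837 - 2154 = 683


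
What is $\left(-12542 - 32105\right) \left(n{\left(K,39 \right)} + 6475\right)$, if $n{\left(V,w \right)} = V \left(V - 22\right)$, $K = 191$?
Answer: $-1730249838$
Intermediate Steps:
$n{\left(V,w \right)} = V \left(-22 + V\right)$
$\left(-12542 - 32105\right) \left(n{\left(K,39 \right)} + 6475\right) = \left(-12542 - 32105\right) \left(191 \left(-22 + 191\right) + 6475\right) = - 44647 \left(191 \cdot 169 + 6475\right) = - 44647 \left(32279 + 6475\right) = \left(-44647\right) 38754 = -1730249838$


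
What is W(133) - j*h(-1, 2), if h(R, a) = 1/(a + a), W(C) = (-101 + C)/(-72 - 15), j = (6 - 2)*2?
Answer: -206/87 ≈ -2.3678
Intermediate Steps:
j = 8 (j = 4*2 = 8)
W(C) = 101/87 - C/87 (W(C) = (-101 + C)/(-87) = (-101 + C)*(-1/87) = 101/87 - C/87)
h(R, a) = 1/(2*a)
W(133) - j*h(-1, 2) = (101/87 - 1/87*133) - 8*(1/2)/2 = (101/87 - 133/87) - 8*(1/2)*(1/2) = -32/87 - 8/4 = -32/87 - 1*2 = -32/87 - 2 = -206/87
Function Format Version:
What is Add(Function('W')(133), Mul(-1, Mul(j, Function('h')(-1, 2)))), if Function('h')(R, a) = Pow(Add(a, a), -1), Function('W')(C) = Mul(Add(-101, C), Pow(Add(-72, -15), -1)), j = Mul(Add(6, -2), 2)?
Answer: Rational(-206, 87) ≈ -2.3678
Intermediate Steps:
j = 8 (j = Mul(4, 2) = 8)
Function('W')(C) = Add(Rational(101, 87), Mul(Rational(-1, 87), C)) (Function('W')(C) = Mul(Add(-101, C), Pow(-87, -1)) = Mul(Add(-101, C), Rational(-1, 87)) = Add(Rational(101, 87), Mul(Rational(-1, 87), C)))
Function('h')(R, a) = Mul(Rational(1, 2), Pow(a, -1)) (Function('h')(R, a) = Pow(Mul(2, a), -1) = Mul(Rational(1, 2), Pow(a, -1)))
Add(Function('W')(133), Mul(-1, Mul(j, Function('h')(-1, 2)))) = Add(Add(Rational(101, 87), Mul(Rational(-1, 87), 133)), Mul(-1, Mul(8, Mul(Rational(1, 2), Pow(2, -1))))) = Add(Add(Rational(101, 87), Rational(-133, 87)), Mul(-1, Mul(8, Mul(Rational(1, 2), Rational(1, 2))))) = Add(Rational(-32, 87), Mul(-1, Mul(8, Rational(1, 4)))) = Add(Rational(-32, 87), Mul(-1, 2)) = Add(Rational(-32, 87), -2) = Rational(-206, 87)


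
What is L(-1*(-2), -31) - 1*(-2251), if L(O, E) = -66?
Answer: 2185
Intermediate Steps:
L(-1*(-2), -31) - 1*(-2251) = -66 - 1*(-2251) = -66 + 2251 = 2185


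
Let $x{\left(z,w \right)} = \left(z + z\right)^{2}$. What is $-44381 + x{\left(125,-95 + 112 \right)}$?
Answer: $18119$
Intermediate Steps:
$x{\left(z,w \right)} = 4 z^{2}$ ($x{\left(z,w \right)} = \left(2 z\right)^{2} = 4 z^{2}$)
$-44381 + x{\left(125,-95 + 112 \right)} = -44381 + 4 \cdot 125^{2} = -44381 + 4 \cdot 15625 = -44381 + 62500 = 18119$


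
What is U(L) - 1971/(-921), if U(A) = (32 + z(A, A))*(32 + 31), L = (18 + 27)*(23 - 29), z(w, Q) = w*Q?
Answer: 1410578469/307 ≈ 4.5947e+6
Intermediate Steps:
z(w, Q) = Q*w
L = -270 (L = 45*(-6) = -270)
U(A) = 2016 + 63*A² (U(A) = (32 + A*A)*(32 + 31) = (32 + A²)*63 = 2016 + 63*A²)
U(L) - 1971/(-921) = (2016 + 63*(-270)²) - 1971/(-921) = (2016 + 63*72900) - 1971*(-1)/921 = (2016 + 4592700) - 1*(-657/307) = 4594716 + 657/307 = 1410578469/307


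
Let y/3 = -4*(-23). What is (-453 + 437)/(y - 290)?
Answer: 8/7 ≈ 1.1429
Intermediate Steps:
y = 276 (y = 3*(-4*(-23)) = 3*92 = 276)
(-453 + 437)/(y - 290) = (-453 + 437)/(276 - 290) = -16/(-14) = -16*(-1/14) = 8/7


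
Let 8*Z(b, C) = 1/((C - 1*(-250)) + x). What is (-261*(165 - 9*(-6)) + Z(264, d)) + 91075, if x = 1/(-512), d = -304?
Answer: 937743420/27649 ≈ 33916.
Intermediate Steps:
x = -1/512 ≈ -0.0019531
Z(b, C) = 1/(8*(127999/512 + C)) (Z(b, C) = 1/(8*((C - 1*(-250)) - 1/512)) = 1/(8*((C + 250) - 1/512)) = 1/(8*((250 + C) - 1/512)) = 1/(8*(127999/512 + C)))
(-261*(165 - 9*(-6)) + Z(264, d)) + 91075 = (-261*(165 - 9*(-6)) + 64/(127999 + 512*(-304))) + 91075 = (-261*(165 + 54) + 64/(127999 - 155648)) + 91075 = (-261*219 + 64/(-27649)) + 91075 = (-57159 + 64*(-1/27649)) + 91075 = (-57159 - 64/27649) + 91075 = -1580389255/27649 + 91075 = 937743420/27649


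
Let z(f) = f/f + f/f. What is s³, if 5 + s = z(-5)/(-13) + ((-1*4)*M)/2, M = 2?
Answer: -1685159/2197 ≈ -767.03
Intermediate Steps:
z(f) = 2 (z(f) = 1 + 1 = 2)
s = -119/13 (s = -5 + (2/(-13) + (-1*4*2)/2) = -5 + (2*(-1/13) - 4*2*(½)) = -5 + (-2/13 - 8*½) = -5 + (-2/13 - 4) = -5 - 54/13 = -119/13 ≈ -9.1538)
s³ = (-119/13)³ = -1685159/2197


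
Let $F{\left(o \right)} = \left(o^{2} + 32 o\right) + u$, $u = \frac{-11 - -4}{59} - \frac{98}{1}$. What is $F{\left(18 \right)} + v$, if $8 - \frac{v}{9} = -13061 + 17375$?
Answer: $- \frac{2239175}{59} \approx -37952.0$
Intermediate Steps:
$u = - \frac{5789}{59}$ ($u = \left(-11 + 4\right) \frac{1}{59} - 98 = \left(-7\right) \frac{1}{59} - 98 = - \frac{7}{59} - 98 = - \frac{5789}{59} \approx -98.119$)
$F{\left(o \right)} = - \frac{5789}{59} + o^{2} + 32 o$ ($F{\left(o \right)} = \left(o^{2} + 32 o\right) - \frac{5789}{59} = - \frac{5789}{59} + o^{2} + 32 o$)
$v = -38754$ ($v = 72 - 9 \left(-13061 + 17375\right) = 72 - 38826 = -38754$)
$F{\left(18 \right)} + v = \left(- \frac{5789}{59} + 18^{2} + 32 \cdot 18\right) - 38754 = \left(- \frac{5789}{59} + 324 + 576\right) - 38754 = \frac{47311}{59} - 38754 = - \frac{2239175}{59}$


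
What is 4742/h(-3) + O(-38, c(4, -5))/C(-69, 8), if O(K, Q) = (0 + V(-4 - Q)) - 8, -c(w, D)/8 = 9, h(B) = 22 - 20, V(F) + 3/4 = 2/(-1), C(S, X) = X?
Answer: 75829/32 ≈ 2369.7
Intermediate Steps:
V(F) = -11/4 (V(F) = -¾ + 2/(-1) = -¾ + 2*(-1) = -¾ - 2 = -11/4)
h(B) = 2
c(w, D) = -72 (c(w, D) = -8*9 = -72)
O(K, Q) = -43/4 (O(K, Q) = (0 - 11/4) - 8 = -11/4 - 8 = -43/4)
4742/h(-3) + O(-38, c(4, -5))/C(-69, 8) = 4742/2 - 43/4/8 = 4742*(½) - 43/4*⅛ = 2371 - 43/32 = 75829/32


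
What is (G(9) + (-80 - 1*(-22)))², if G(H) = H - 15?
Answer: 4096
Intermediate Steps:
G(H) = -15 + H
(G(9) + (-80 - 1*(-22)))² = ((-15 + 9) + (-80 - 1*(-22)))² = (-6 + (-80 + 22))² = (-6 - 58)² = (-64)² = 4096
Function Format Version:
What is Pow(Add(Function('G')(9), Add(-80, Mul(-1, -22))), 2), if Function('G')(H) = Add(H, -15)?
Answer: 4096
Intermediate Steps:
Function('G')(H) = Add(-15, H)
Pow(Add(Function('G')(9), Add(-80, Mul(-1, -22))), 2) = Pow(Add(Add(-15, 9), Add(-80, Mul(-1, -22))), 2) = Pow(Add(-6, Add(-80, 22)), 2) = Pow(Add(-6, -58), 2) = Pow(-64, 2) = 4096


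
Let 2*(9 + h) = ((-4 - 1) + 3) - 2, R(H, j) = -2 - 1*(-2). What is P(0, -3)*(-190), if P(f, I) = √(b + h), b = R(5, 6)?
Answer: -190*I*√11 ≈ -630.16*I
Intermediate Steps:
R(H, j) = 0 (R(H, j) = -2 + 2 = 0)
b = 0
h = -11 (h = -9 + (((-4 - 1) + 3) - 2)/2 = -9 + ((-5 + 3) - 2)/2 = -9 + (-2 - 2)/2 = -9 + (½)*(-4) = -9 - 2 = -11)
P(f, I) = I*√11 (P(f, I) = √(0 - 11) = √(-11) = I*√11)
P(0, -3)*(-190) = (I*√11)*(-190) = -190*I*√11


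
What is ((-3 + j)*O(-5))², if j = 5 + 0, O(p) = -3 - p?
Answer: 16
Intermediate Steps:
j = 5
((-3 + j)*O(-5))² = ((-3 + 5)*(-3 - 1*(-5)))² = (2*(-3 + 5))² = (2*2)² = 4² = 16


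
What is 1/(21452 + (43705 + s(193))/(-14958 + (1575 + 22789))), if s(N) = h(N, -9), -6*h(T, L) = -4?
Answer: 28218/605463653 ≈ 4.6606e-5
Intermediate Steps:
h(T, L) = ⅔ (h(T, L) = -⅙*(-4) = ⅔)
s(N) = ⅔
1/(21452 + (43705 + s(193))/(-14958 + (1575 + 22789))) = 1/(21452 + (43705 + ⅔)/(-14958 + (1575 + 22789))) = 1/(21452 + 131117/(3*(-14958 + 24364))) = 1/(21452 + (131117/3)/9406) = 1/(21452 + (131117/3)*(1/9406)) = 1/(21452 + 131117/28218) = 1/(605463653/28218) = 28218/605463653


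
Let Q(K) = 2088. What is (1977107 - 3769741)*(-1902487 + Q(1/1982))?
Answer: 3406719860966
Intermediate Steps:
(1977107 - 3769741)*(-1902487 + Q(1/1982)) = (1977107 - 3769741)*(-1902487 + 2088) = -1792634*(-1900399) = 3406719860966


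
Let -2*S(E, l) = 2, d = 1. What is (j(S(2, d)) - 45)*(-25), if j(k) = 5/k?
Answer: 1250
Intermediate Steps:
S(E, l) = -1 (S(E, l) = -½*2 = -1)
(j(S(2, d)) - 45)*(-25) = (5/(-1) - 45)*(-25) = (5*(-1) - 45)*(-25) = (-5 - 45)*(-25) = -50*(-25) = 1250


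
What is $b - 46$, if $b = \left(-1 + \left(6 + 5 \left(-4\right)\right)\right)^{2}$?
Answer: $179$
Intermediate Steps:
$b = 225$ ($b = \left(-1 + \left(6 - 20\right)\right)^{2} = \left(-1 - 14\right)^{2} = \left(-15\right)^{2} = 225$)
$b - 46 = 225 - 46 = 179$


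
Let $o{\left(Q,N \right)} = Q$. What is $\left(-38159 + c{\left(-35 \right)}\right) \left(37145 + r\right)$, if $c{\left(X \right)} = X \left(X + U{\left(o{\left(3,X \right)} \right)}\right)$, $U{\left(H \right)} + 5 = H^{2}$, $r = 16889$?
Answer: $-2003256516$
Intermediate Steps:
$U{\left(H \right)} = -5 + H^{2}$
$c{\left(X \right)} = X \left(4 + X\right)$ ($c{\left(X \right)} = X \left(X - \left(5 - 3^{2}\right)\right) = X \left(X + \left(-5 + 9\right)\right) = X \left(X + 4\right) = X \left(4 + X\right)$)
$\left(-38159 + c{\left(-35 \right)}\right) \left(37145 + r\right) = \left(-38159 - 35 \left(4 - 35\right)\right) \left(37145 + 16889\right) = \left(-38159 - -1085\right) 54034 = \left(-38159 + 1085\right) 54034 = \left(-37074\right) 54034 = -2003256516$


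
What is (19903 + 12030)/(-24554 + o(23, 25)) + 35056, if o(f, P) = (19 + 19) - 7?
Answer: 859646355/24523 ≈ 35055.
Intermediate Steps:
o(f, P) = 31 (o(f, P) = 38 - 7 = 31)
(19903 + 12030)/(-24554 + o(23, 25)) + 35056 = (19903 + 12030)/(-24554 + 31) + 35056 = 31933/(-24523) + 35056 = 31933*(-1/24523) + 35056 = -31933/24523 + 35056 = 859646355/24523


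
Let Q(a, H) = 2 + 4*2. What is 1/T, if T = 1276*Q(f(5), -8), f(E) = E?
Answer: 1/12760 ≈ 7.8370e-5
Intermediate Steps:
Q(a, H) = 10 (Q(a, H) = 2 + 8 = 10)
T = 12760 (T = 1276*10 = 12760)
1/T = 1/12760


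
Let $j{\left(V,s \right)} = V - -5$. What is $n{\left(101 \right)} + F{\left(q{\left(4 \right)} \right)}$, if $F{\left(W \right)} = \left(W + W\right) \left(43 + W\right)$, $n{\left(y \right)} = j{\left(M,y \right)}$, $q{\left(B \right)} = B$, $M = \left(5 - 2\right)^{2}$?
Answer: $390$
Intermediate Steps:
$M = 9$ ($M = 3^{2} = 9$)
$j{\left(V,s \right)} = 5 + V$ ($j{\left(V,s \right)} = V + 5 = 5 + V$)
$n{\left(y \right)} = 14$ ($n{\left(y \right)} = 5 + 9 = 14$)
$F{\left(W \right)} = 2 W \left(43 + W\right)$
$n{\left(101 \right)} + F{\left(q{\left(4 \right)} \right)} = 14 + 2 \cdot 4 \left(43 + 4\right) = 14 + 2 \cdot 4 \cdot 47 = 14 + 376 = 390$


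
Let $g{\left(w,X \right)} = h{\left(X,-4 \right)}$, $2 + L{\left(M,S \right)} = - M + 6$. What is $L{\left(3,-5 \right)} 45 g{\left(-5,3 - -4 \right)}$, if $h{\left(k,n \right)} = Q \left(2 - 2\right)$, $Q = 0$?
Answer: $0$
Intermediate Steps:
$h{\left(k,n \right)} = 0$ ($h{\left(k,n \right)} = 0 \left(2 - 2\right) = 0 \cdot 0 = 0$)
$L{\left(M,S \right)} = 4 - M$ ($L{\left(M,S \right)} = -2 - \left(-6 + M\right) = 4 - M$)
$g{\left(w,X \right)} = 0$
$L{\left(3,-5 \right)} 45 g{\left(-5,3 - -4 \right)} = \left(4 - 3\right) 45 \cdot 0 = 1 \cdot 45 \cdot 0 = 45 \cdot 0 = 0$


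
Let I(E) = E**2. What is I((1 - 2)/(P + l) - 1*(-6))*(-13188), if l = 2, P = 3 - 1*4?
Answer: -329700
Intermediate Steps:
P = -1 (P = 3 - 4 = -1)
I((1 - 2)/(P + l) - 1*(-6))*(-13188) = ((1 - 2)/(-1 + 2) - 1*(-6))**2*(-13188) = (-1/1 + 6)**2*(-13188) = (-1*1 + 6)**2*(-13188) = (-1 + 6)**2*(-13188) = 5**2*(-13188) = 25*(-13188) = -329700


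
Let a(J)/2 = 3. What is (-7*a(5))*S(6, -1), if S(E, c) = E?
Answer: -252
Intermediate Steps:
a(J) = 6 (a(J) = 2*3 = 6)
(-7*a(5))*S(6, -1) = -7*6*6 = -42*6 = -252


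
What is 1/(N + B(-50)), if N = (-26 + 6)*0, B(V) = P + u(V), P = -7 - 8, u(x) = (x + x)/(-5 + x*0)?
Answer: 1/5 ≈ 0.20000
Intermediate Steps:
u(x) = -2*x/5 (u(x) = (2*x)/(-5 + 0) = (2*x)/(-5) = (2*x)*(-1/5) = -2*x/5)
P = -15
B(V) = -15 - 2*V/5
N = 0 (N = -20*0 = 0)
1/(N + B(-50)) = 1/(0 + (-15 - 2/5*(-50))) = 1/(0 + (-15 + 20)) = 1/(0 + 5) = 1/5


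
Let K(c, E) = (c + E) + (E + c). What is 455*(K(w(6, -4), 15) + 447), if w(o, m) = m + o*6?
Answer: 246155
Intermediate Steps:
w(o, m) = m + 6*o
K(c, E) = 2*E + 2*c (K(c, E) = (E + c) + (E + c) = 2*E + 2*c)
455*(K(w(6, -4), 15) + 447) = 455*((2*15 + 2*(-4 + 6*6)) + 447) = 455*((30 + 2*(-4 + 36)) + 447) = 455*((30 + 2*32) + 447) = 455*((30 + 64) + 447) = 455*(94 + 447) = 455*541 = 246155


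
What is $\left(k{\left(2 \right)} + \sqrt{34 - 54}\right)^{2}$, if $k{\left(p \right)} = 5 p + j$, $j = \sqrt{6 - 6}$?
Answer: $80 + 40 i \sqrt{5} \approx 80.0 + 89.443 i$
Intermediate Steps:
$j = 0$ ($j = \sqrt{0} = 0$)
$k{\left(p \right)} = 5 p$ ($k{\left(p \right)} = 5 p + 0 = 5 p$)
$\left(k{\left(2 \right)} + \sqrt{34 - 54}\right)^{2} = \left(5 \cdot 2 + \sqrt{34 - 54}\right)^{2} = \left(10 + \sqrt{-20}\right)^{2} = \left(10 + 2 i \sqrt{5}\right)^{2}$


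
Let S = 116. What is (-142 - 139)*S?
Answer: -32596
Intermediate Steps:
(-142 - 139)*S = (-142 - 139)*116 = -281*116 = -32596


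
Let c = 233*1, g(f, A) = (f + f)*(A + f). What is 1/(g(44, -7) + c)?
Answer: 1/3489 ≈ 0.00028661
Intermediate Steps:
g(f, A) = 2*f*(A + f) (g(f, A) = (2*f)*(A + f) = 2*f*(A + f))
c = 233
1/(g(44, -7) + c) = 1/(2*44*(-7 + 44) + 233) = 1/(2*44*37 + 233) = 1/(3256 + 233) = 1/3489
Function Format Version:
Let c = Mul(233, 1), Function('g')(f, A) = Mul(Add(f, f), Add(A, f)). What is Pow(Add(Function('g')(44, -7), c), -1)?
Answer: Rational(1, 3489) ≈ 0.00028661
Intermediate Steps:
Function('g')(f, A) = Mul(2, f, Add(A, f)) (Function('g')(f, A) = Mul(Mul(2, f), Add(A, f)) = Mul(2, f, Add(A, f)))
c = 233
Pow(Add(Function('g')(44, -7), c), -1) = Pow(Add(Mul(2, 44, Add(-7, 44)), 233), -1) = Pow(Add(Mul(2, 44, 37), 233), -1) = Pow(Add(3256, 233), -1) = Pow(3489, -1) = Rational(1, 3489)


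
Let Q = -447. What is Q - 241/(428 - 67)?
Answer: -161608/361 ≈ -447.67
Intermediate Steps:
Q - 241/(428 - 67) = -447 - 241/(428 - 67) = -447 - 241/361 = -161608/361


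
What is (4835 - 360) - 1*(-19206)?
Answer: 23681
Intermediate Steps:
(4835 - 360) - 1*(-19206) = 4475 + 19206 = 23681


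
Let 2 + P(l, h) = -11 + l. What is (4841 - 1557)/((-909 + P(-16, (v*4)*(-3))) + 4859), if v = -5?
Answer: 3284/3921 ≈ 0.83754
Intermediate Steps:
P(l, h) = -13 + l (P(l, h) = -2 + (-11 + l) = -13 + l)
(4841 - 1557)/((-909 + P(-16, (v*4)*(-3))) + 4859) = (4841 - 1557)/((-909 + (-13 - 16)) + 4859) = 3284/((-909 - 29) + 4859) = 3284/(-938 + 4859) = 3284/3921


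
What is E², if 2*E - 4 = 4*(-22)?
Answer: 1764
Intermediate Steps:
E = -42 (E = 2 + (4*(-22))/2 = 2 + (½)*(-88) = 2 - 44 = -42)
E² = (-42)² = 1764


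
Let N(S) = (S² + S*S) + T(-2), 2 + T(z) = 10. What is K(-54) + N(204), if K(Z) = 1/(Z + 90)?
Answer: 2996641/36 ≈ 83240.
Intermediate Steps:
T(z) = 8 (T(z) = -2 + 10 = 8)
K(Z) = 1/(90 + Z)
N(S) = 8 + 2*S² (N(S) = (S² + S*S) + 8 = (S² + S²) + 8 = 2*S² + 8 = 8 + 2*S²)
K(-54) + N(204) = 1/(90 - 54) + (8 + 2*204²) = 1/36 + (8 + 2*41616) = 1/36 + (8 + 83232) = 1/36 + 83240 = 2996641/36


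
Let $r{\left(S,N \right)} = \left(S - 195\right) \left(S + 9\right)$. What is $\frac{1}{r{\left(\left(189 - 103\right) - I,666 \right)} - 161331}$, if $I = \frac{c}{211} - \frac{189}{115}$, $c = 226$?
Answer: $- \frac{588790225}{101091563897219} \approx -5.8243 \cdot 10^{-6}$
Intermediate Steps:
$I = - \frac{13889}{24265}$ ($I = \frac{226}{211} - \frac{189}{115} = - \frac{13889}{24265} \approx -0.57239$)
$r{\left(S,N \right)} = \left(-195 + S\right) \left(9 + S\right)$
$\frac{1}{r{\left(\left(189 - 103\right) - I,666 \right)} - 161331} = \frac{1}{\left(-1755 + \left(\left(189 - 103\right) - - \frac{13889}{24265}\right)^{2} - 186 \left(\left(189 - 103\right) - - \frac{13889}{24265}\right)\right) - 161331} = \frac{1}{\left(-1755 + \left(\left(189 - 103\right) + \frac{13889}{24265}\right)^{2} - 186 \left(\left(189 - 103\right) + \frac{13889}{24265}\right)\right) - 161331} = \frac{1}{\left(-1755 + \left(86 + \frac{13889}{24265}\right)^{2} - 186 \left(86 + \frac{13889}{24265}\right)\right) - 161331} = \frac{1}{\left(-1755 + \left(\frac{2100679}{24265}\right)^{2} - \frac{390726294}{24265}\right) - 161331} = \frac{1}{\left(-1755 + \frac{4412852261041}{588790225} - \frac{390726294}{24265}\right) - 161331} = \frac{1}{- \frac{6101448107744}{588790225} - 161331} = \frac{1}{- \frac{101091563897219}{588790225}} = - \frac{588790225}{101091563897219}$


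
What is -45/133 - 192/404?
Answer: -10929/13433 ≈ -0.81359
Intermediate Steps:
-45/133 - 192/404 = -45*1/133 - 192*1/404 = -45/133 - 48/101 = -10929/13433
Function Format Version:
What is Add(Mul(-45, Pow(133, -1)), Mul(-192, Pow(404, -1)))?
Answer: Rational(-10929, 13433) ≈ -0.81359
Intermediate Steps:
Add(Mul(-45, Pow(133, -1)), Mul(-192, Pow(404, -1))) = Add(Mul(-45, Rational(1, 133)), Mul(-192, Rational(1, 404))) = Add(Rational(-45, 133), Rational(-48, 101)) = Rational(-10929, 13433)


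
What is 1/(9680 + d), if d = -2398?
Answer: 1/7282 ≈ 0.00013732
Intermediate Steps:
1/(9680 + d) = 1/(9680 - 2398) = 1/7282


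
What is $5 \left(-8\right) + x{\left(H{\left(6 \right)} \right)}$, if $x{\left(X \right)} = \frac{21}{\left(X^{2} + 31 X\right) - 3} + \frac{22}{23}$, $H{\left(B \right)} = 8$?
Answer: $- \frac{92333}{2369} \approx -38.976$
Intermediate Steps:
$x{\left(X \right)} = \frac{22}{23} + \frac{21}{-3 + X^{2} + 31 X}$ ($x{\left(X \right)} = \frac{21}{-3 + X^{2} + 31 X} + 22 \cdot \frac{1}{23} = \frac{21}{-3 + X^{2} + 31 X} + \frac{22}{23} = \frac{22}{23} + \frac{21}{-3 + X^{2} + 31 X}$)
$5 \left(-8\right) + x{\left(H{\left(6 \right)} \right)} = 5 \left(-8\right) + \frac{417 + 22 \cdot 8^{2} + 682 \cdot 8}{23 \left(-3 + 8^{2} + 31 \cdot 8\right)} = -40 + \frac{417 + 22 \cdot 64 + 5456}{23 \left(-3 + 64 + 248\right)} = -40 + \frac{417 + 1408 + 5456}{23 \cdot 309} = -40 + \frac{1}{23} \cdot \frac{1}{309} \cdot 7281 = -40 + \frac{2427}{2369} = - \frac{92333}{2369}$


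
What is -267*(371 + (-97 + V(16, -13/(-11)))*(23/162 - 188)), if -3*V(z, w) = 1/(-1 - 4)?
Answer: -2009224484/405 ≈ -4.9610e+6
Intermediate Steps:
V(z, w) = 1/15 (V(z, w) = -1/(3*(-1 - 4)) = -1/3/(-5) = -1/3*(-1/5) = 1/15)
-267*(371 + (-97 + V(16, -13/(-11)))*(23/162 - 188)) = -267*(371 + (-97 + 1/15)*(23/162 - 188)) = -267*(371 - 1454*(23*(1/162) - 188)/15) = -267*(371 - 1454*(23/162 - 188)/15) = -267*(371 - 1454/15*(-30433/162)) = -267*(371 + 22124791/1215) = -267*22575556/1215 = -2009224484/405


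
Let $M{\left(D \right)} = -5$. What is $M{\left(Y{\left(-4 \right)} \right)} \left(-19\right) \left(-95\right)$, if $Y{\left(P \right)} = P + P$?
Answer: $-9025$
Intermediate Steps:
$Y{\left(P \right)} = 2 P$
$M{\left(Y{\left(-4 \right)} \right)} \left(-19\right) \left(-95\right) = \left(-5\right) \left(-19\right) \left(-95\right) = 95 \left(-95\right) = -9025$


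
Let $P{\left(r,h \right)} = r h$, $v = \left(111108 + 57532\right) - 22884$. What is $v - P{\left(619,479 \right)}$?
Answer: $-150745$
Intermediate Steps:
$v = 145756$ ($v = 168640 - 22884 = 145756$)
$P{\left(r,h \right)} = h r$
$v - P{\left(619,479 \right)} = 145756 - 479 \cdot 619 = 145756 - 296501 = -150745$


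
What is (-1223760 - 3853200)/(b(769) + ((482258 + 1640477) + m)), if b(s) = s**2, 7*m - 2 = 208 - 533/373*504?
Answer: -946853040/506165311 ≈ -1.8706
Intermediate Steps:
m = -27186/373 (m = 2/7 + (208 - 533/373*504)/7 = 2/7 + (208 - 268632/373)/7 = 2/7 + (1/7)*(-191048/373) = 2/7 - 191048/2611 = -27186/373 ≈ -72.885)
(-1223760 - 3853200)/(b(769) + ((482258 + 1640477) + m)) = (-1223760 - 3853200)/(769**2 + ((482258 + 1640477) - 27186/373)) = -5076960/(591361 + (2122735 - 27186/373)) = -5076960/(591361 + 791752969/373) = -5076960/1012330622/373 = -5076960*373/1012330622 = -946853040/506165311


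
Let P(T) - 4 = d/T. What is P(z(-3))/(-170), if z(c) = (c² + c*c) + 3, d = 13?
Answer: -97/3570 ≈ -0.027171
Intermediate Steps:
z(c) = 3 + 2*c² (z(c) = (c² + c²) + 3 = 2*c² + 3 = 3 + 2*c²)
P(T) = 4 + 13/T
P(z(-3))/(-170) = (4 + 13/(3 + 2*(-3)²))/(-170) = (4 + 13/(3 + 2*9))*(-1/170) = (4 + 13/(3 + 18))*(-1/170) = (4 + 13/21)*(-1/170) = (97/21)*(-1/170) = -97/3570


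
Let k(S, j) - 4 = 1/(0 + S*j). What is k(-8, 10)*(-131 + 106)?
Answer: -1595/16 ≈ -99.688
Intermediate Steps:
k(S, j) = 4 + 1/(S*j) (k(S, j) = 4 + 1/(0 + S*j) = 4 + 1/(S*j))
k(-8, 10)*(-131 + 106) = (4 + 1/(-8*10))*(-131 + 106) = (4 - 1/8*1/10)*(-25) = (4 - 1/80)*(-25) = (319/80)*(-25) = -1595/16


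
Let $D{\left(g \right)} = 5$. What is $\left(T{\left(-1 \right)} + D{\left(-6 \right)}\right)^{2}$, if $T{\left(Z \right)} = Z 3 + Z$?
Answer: $1$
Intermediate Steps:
$T{\left(Z \right)} = 4 Z$ ($T{\left(Z \right)} = 3 Z + Z = 4 Z$)
$\left(T{\left(-1 \right)} + D{\left(-6 \right)}\right)^{2} = \left(4 \left(-1\right) + 5\right)^{2} = \left(-4 + 5\right)^{2} = 1^{2} = 1$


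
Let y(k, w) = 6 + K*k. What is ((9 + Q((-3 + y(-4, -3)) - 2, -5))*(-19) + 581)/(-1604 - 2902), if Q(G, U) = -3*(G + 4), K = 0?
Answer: -695/4506 ≈ -0.15424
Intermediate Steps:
y(k, w) = 6 (y(k, w) = 6 + 0*k = 6 + 0 = 6)
Q(G, U) = -12 - 3*G (Q(G, U) = -3*(4 + G) = -12 - 3*G)
((9 + Q((-3 + y(-4, -3)) - 2, -5))*(-19) + 581)/(-1604 - 2902) = ((9 + (-12 - 3*((-3 + 6) - 2)))*(-19) + 581)/(-1604 - 2902) = ((9 + (-12 - 3*(3 - 2)))*(-19) + 581)/(-4506) = ((9 + (-12 - 3*1))*(-19) + 581)*(-1/4506) = ((9 + (-12 - 3))*(-19) + 581)*(-1/4506) = ((9 - 15)*(-19) + 581)*(-1/4506) = (-6*(-19) + 581)*(-1/4506) = (114 + 581)*(-1/4506) = 695*(-1/4506) = -695/4506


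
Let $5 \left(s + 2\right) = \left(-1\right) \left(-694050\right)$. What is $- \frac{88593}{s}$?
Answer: $- \frac{88593}{138808} \approx -0.63824$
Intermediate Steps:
$s = 138808$ ($s = -2 + \frac{\left(-1\right) \left(-694050\right)}{5} = -2 + \frac{1}{5} \cdot 694050 = -2 + 138810 = 138808$)
$- \frac{88593}{s} = - \frac{88593}{138808}$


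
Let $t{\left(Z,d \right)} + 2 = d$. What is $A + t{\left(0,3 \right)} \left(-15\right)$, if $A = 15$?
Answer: $0$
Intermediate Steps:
$t{\left(Z,d \right)} = -2 + d$
$A + t{\left(0,3 \right)} \left(-15\right) = 15 + \left(-2 + 3\right) \left(-15\right) = 15 + 1 \left(-15\right) = 15 - 15 = 0$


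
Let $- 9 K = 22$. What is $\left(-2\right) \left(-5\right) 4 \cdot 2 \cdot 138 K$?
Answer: $- \frac{80960}{3} \approx -26987.0$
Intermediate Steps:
$K = - \frac{22}{9}$ ($K = \left(- \frac{1}{9}\right) 22 = - \frac{22}{9} \approx -2.4444$)
$\left(-2\right) \left(-5\right) 4 \cdot 2 \cdot 138 K = \left(-2\right) \left(-5\right) 4 \cdot 2 \cdot 138 \left(- \frac{22}{9}\right) = 10 \cdot 4 \cdot 2 \cdot 138 \left(- \frac{22}{9}\right) = 40 \cdot 2 \cdot 138 \left(- \frac{22}{9}\right) = 80 \cdot 138 \left(- \frac{22}{9}\right) = 11040 \left(- \frac{22}{9}\right) = - \frac{80960}{3}$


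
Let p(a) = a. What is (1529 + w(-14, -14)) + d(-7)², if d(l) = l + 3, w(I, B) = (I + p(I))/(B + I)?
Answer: 1546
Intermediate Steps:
w(I, B) = 2*I/(B + I) (w(I, B) = (I + I)/(B + I) = (2*I)/(B + I) = 2*I/(B + I))
d(l) = 3 + l
(1529 + w(-14, -14)) + d(-7)² = (1529 + 2*(-14)/(-14 - 14)) + (3 - 7)² = (1529 + 2*(-14)/(-28)) + (-4)² = (1529 + 2*(-14)*(-1/28)) + 16 = (1529 + 1) + 16 = 1530 + 16 = 1546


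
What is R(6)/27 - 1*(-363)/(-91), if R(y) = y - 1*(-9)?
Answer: -2812/819 ≈ -3.4335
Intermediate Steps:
R(y) = 9 + y (R(y) = y + 9 = 9 + y)
R(6)/27 - 1*(-363)/(-91) = (9 + 6)/27 - 1*(-363)/(-91) = 15*(1/27) + 363*(-1/91) = 5/9 - 363/91 = -2812/819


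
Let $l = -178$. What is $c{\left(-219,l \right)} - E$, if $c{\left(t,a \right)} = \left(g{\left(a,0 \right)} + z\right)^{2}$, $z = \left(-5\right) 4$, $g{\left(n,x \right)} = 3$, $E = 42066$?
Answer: $-41777$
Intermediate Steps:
$z = -20$
$c{\left(t,a \right)} = 289$ ($c{\left(t,a \right)} = \left(3 - 20\right)^{2} = \left(-17\right)^{2} = 289$)
$c{\left(-219,l \right)} - E = 289 - 42066 = -41777$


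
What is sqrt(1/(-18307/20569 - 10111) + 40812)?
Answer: sqrt(1765545478217199050518)/207991466 ≈ 202.02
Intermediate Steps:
sqrt(1/(-18307/20569 - 10111) + 40812) = sqrt(1/(-207991466/20569) + 40812) = sqrt(-20569/207991466 + 40812) = sqrt(8488547689823/207991466) = sqrt(1765545478217199050518)/207991466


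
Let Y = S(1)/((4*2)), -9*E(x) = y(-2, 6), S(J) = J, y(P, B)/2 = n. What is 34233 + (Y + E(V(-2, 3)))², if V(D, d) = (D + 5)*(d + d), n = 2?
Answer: 177464401/5184 ≈ 34233.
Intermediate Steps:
V(D, d) = 2*d*(5 + D) (V(D, d) = (5 + D)*(2*d) = 2*d*(5 + D))
y(P, B) = 4 (y(P, B) = 2*2 = 4)
E(x) = -4/9 (E(x) = -⅑*4 = -4/9)
Y = ⅛ (Y = 1/(4*2) = 1/8 = 1*(⅛) = ⅛ ≈ 0.12500)
34233 + (Y + E(V(-2, 3)))² = 34233 + (⅛ - 4/9)² = 34233 + (-23/72)² = 34233 + 529/5184 = 177464401/5184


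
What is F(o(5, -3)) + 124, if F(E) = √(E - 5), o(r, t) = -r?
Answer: 124 + I*√10 ≈ 124.0 + 3.1623*I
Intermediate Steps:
F(E) = √(-5 + E)
F(o(5, -3)) + 124 = √(-5 - 1*5) + 124 = √(-5 - 5) + 124 = √(-10) + 124 = I*√10 + 124 = 124 + I*√10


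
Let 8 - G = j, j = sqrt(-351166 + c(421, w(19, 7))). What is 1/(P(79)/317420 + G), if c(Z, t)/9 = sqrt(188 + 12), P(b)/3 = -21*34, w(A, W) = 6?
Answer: -1/(-1268609/158710 + I*sqrt(351166 - 90*sqrt(2))) ≈ 2.2766e-5 + 0.0016875*I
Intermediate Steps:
P(b) = -2142 (P(b) = 3*(-21*34) = 3*(-714) = -2142)
c(Z, t) = 90*sqrt(2) (c(Z, t) = 9*sqrt(188 + 12) = 9*sqrt(200) = 9*(10*sqrt(2)) = 90*sqrt(2))
j = sqrt(-351166 + 90*sqrt(2)) ≈ 592.49*I
G = 8 - sqrt(-351166 + 90*sqrt(2)) ≈ 8.0 - 592.49*I
1/(P(79)/317420 + G) = 1/(-2142/317420 + (8 - sqrt(-351166 + 90*sqrt(2)))) = 1/(-2142*1/317420 + (8 - sqrt(-351166 + 90*sqrt(2)))) = 1/(-1071/158710 + (8 - sqrt(-351166 + 90*sqrt(2)))) = 1/(1268609/158710 - sqrt(-351166 + 90*sqrt(2)))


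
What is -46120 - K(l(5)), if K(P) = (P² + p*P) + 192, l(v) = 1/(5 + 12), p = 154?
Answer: -13386787/289 ≈ -46321.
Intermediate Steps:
l(v) = 1/17
K(P) = 192 + P² + 154*P (K(P) = (P² + 154*P) + 192 = 192 + P² + 154*P)
-46120 - K(l(5)) = -46120 - (192 + (1/17)² + 154*(1/17)) = -46120 - (192 + 1/289 + 154/17) = -46120 - 1*58107/289 = -46120 - 58107/289 = -13386787/289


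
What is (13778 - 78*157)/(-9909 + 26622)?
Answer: 1532/16713 ≈ 0.091665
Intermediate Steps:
(13778 - 78*157)/(-9909 + 26622) = (13778 - 12246)/16713 = 1532*(1/16713) = 1532/16713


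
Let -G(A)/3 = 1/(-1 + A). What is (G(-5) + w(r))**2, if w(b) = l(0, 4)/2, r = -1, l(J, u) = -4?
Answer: 9/4 ≈ 2.2500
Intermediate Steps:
G(A) = -3/(-1 + A)
w(b) = -2 (w(b) = -4/2 = -4*1/2 = -2)
(G(-5) + w(r))**2 = (-3/(-1 - 5) - 2)**2 = (-3/(-6) - 2)**2 = (-3*(-1/6) - 2)**2 = (1/2 - 2)**2 = (-3/2)**2 = 9/4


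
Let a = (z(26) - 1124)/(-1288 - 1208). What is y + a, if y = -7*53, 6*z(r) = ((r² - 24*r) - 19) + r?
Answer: -5549411/14976 ≈ -370.55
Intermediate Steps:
z(r) = -19/6 - 23*r/6 + r²/6 (z(r) = (((r² - 24*r) - 19) + r)/6 = ((-19 + r² - 24*r) + r)/6 = (-19 + r² - 23*r)/6 = -19/6 - 23*r/6 + r²/6)
a = 6685/14976 (a = ((-19/6 - 23/6*26 + (⅙)*26²) - 1124)/(-1288 - 1208) = ((-19/6 - 299/3 + (⅙)*676) - 1124)/(-2496) = ((-19/6 - 299/3 + 338/3) - 1124)*(-1/2496) = (59/6 - 1124)*(-1/2496) = -6685/6*(-1/2496) = 6685/14976 ≈ 0.44638)
y = -371
y + a = -371 + 6685/14976 = -5549411/14976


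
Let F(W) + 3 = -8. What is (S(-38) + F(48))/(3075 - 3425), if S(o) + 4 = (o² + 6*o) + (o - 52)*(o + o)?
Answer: -8041/350 ≈ -22.974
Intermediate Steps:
F(W) = -11 (F(W) = -3 - 8 = -11)
S(o) = -4 + o² + 6*o + 2*o*(-52 + o) (S(o) = -4 + ((o² + 6*o) + (o - 52)*(o + o)) = -4 + ((o² + 6*o) + (-52 + o)*(2*o)) = -4 + ((o² + 6*o) + 2*o*(-52 + o)) = -4 + (o² + 6*o + 2*o*(-52 + o)) = -4 + o² + 6*o + 2*o*(-52 + o))
(S(-38) + F(48))/(3075 - 3425) = ((-4 - 98*(-38) + 3*(-38)²) - 11)/(3075 - 3425) = ((-4 + 3724 + 3*1444) - 11)/(-350) = ((-4 + 3724 + 4332) - 11)*(-1/350) = (8052 - 11)*(-1/350) = 8041*(-1/350) = -8041/350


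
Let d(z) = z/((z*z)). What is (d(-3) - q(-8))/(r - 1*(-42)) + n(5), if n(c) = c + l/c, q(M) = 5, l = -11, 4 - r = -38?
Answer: 862/315 ≈ 2.7365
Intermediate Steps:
r = 42 (r = 4 - 1*(-38) = 4 + 38 = 42)
n(c) = c - 11/c
d(z) = 1/z (d(z) = z/(z²) = z/z² = 1/z)
(d(-3) - q(-8))/(r - 1*(-42)) + n(5) = (1/(-3) - 1*5)/(42 - 1*(-42)) + (5 - 11/5) = (-⅓ - 5)/(42 + 42) + (5 - 11*⅕) = -16/3/84 + (5 - 11/5) = (1/84)*(-16/3) + 14/5 = -4/63 + 14/5 = 862/315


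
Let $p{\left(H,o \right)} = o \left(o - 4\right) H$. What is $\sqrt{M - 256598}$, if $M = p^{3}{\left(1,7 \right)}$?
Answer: $i \sqrt{247337} \approx 497.33 i$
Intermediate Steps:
$p{\left(H,o \right)} = H o \left(-4 + o\right)$ ($p{\left(H,o \right)} = o \left(-4 + o\right) H = H o \left(-4 + o\right)$)
$M = 9261$ ($M = \left(1 \cdot 7 \left(-4 + 7\right)\right)^{3} = \left(1 \cdot 7 \cdot 3\right)^{3} = 21^{3} = 9261$)
$\sqrt{M - 256598} = \sqrt{9261 - 256598} = \sqrt{-247337} = i \sqrt{247337}$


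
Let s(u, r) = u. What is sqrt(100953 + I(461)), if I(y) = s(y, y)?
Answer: sqrt(101414) ≈ 318.46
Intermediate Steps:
I(y) = y
sqrt(100953 + I(461)) = sqrt(100953 + 461) = sqrt(101414)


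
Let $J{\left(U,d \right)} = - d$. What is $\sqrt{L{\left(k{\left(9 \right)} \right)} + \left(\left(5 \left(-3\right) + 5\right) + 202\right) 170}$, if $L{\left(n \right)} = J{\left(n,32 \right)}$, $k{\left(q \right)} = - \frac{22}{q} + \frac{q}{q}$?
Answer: $4 \sqrt{2038} \approx 180.58$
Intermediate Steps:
$k{\left(q \right)} = 1 - \frac{22}{q}$ ($k{\left(q \right)} = - \frac{22}{q} + 1 = 1 - \frac{22}{q}$)
$L{\left(n \right)} = -32$ ($L{\left(n \right)} = \left(-1\right) 32 = -32$)
$\sqrt{L{\left(k{\left(9 \right)} \right)} + \left(\left(5 \left(-3\right) + 5\right) + 202\right) 170} = \sqrt{-32 + \left(\left(5 \left(-3\right) + 5\right) + 202\right) 170} = \sqrt{-32 + \left(\left(-15 + 5\right) + 202\right) 170} = \sqrt{-32 + \left(-10 + 202\right) 170} = \sqrt{-32 + 192 \cdot 170} = \sqrt{-32 + 32640} = \sqrt{32608} = 4 \sqrt{2038}$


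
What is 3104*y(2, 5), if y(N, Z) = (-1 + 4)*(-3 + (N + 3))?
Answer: 18624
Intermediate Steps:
y(N, Z) = 3*N (y(N, Z) = 3*(-3 + (3 + N)) = 3*N)
3104*y(2, 5) = 3104*(3*2) = 3104*6 = 18624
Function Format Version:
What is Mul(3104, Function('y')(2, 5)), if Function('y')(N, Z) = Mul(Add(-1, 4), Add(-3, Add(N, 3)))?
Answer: 18624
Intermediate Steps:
Function('y')(N, Z) = Mul(3, N) (Function('y')(N, Z) = Mul(3, Add(-3, Add(3, N))) = Mul(3, N))
Mul(3104, Function('y')(2, 5)) = Mul(3104, Mul(3, 2)) = Mul(3104, 6) = 18624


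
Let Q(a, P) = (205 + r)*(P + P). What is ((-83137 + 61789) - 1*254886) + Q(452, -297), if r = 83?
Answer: -447306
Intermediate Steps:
Q(a, P) = 576*P (Q(a, P) = (205 + 83)*(P + P) = 288*(2*P) = 576*P)
((-83137 + 61789) - 1*254886) + Q(452, -297) = ((-83137 + 61789) - 1*254886) + 576*(-297) = (-21348 - 254886) - 171072 = -276234 - 171072 = -447306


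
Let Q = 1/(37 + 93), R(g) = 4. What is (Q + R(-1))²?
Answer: 271441/16900 ≈ 16.062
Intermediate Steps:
Q = 1/130 ≈ 0.0076923
(Q + R(-1))² = (1/130 + 4)² = (521/130)² = 271441/16900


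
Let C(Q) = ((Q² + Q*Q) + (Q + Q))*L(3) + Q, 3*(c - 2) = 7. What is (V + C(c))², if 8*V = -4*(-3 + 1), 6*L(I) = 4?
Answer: 952576/729 ≈ 1306.7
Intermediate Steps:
L(I) = ⅔ (L(I) = (⅙)*4 = ⅔)
V = 1 (V = (-4*(-3 + 1))/8 = (-4*(-2))/8 = (⅛)*8 = 1)
c = 13/3 (c = 2 + (⅓)*7 = 2 + 7/3 = 13/3 ≈ 4.3333)
C(Q) = 4*Q²/3 + 7*Q/3 (C(Q) = ((Q² + Q*Q) + (Q + Q))*(⅔) + Q = ((Q² + Q²) + 2*Q)*(⅔) + Q = (2*Q² + 2*Q)*(⅔) + Q = (2*Q + 2*Q²)*(⅔) + Q = (4*Q/3 + 4*Q²/3) + Q = 4*Q²/3 + 7*Q/3)
(V + C(c))² = (1 + (⅓)*(13/3)*(7 + 4*(13/3)))² = (1 + (⅓)*(13/3)*(7 + 52/3))² = (1 + (⅓)*(13/3)*(73/3))² = (1 + 949/27)² = (976/27)² = 952576/729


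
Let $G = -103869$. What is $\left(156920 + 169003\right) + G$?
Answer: $222054$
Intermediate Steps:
$\left(156920 + 169003\right) + G = \left(156920 + 169003\right) - 103869 = 325923 - 103869 = 222054$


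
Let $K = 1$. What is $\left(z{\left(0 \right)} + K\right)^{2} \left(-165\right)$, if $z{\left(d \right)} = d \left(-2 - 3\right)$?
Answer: $-165$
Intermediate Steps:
$z{\left(d \right)} = - 5 d$ ($z{\left(d \right)} = d \left(-5\right) = - 5 d$)
$\left(z{\left(0 \right)} + K\right)^{2} \left(-165\right) = \left(\left(-5\right) 0 + 1\right)^{2} \left(-165\right) = \left(0 + 1\right)^{2} \left(-165\right) = 1^{2} \left(-165\right) = 1 \left(-165\right) = -165$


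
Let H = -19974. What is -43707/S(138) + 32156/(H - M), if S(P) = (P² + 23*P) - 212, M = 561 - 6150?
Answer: -1336350131/316556310 ≈ -4.2215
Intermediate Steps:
M = -5589
S(P) = -212 + P² + 23*P
-43707/S(138) + 32156/(H - M) = -43707/(-212 + 138² + 23*138) + 32156/(-19974 - 1*(-5589)) = -43707/(-212 + 19044 + 3174) + 32156/(-19974 + 5589) = -43707/22006 + 32156/(-14385) = -43707*1/22006 + 32156*(-1/14385) = -43707/22006 - 32156/14385 = -1336350131/316556310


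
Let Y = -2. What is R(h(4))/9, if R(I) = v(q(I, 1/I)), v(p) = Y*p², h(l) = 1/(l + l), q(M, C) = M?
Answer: -1/288 ≈ -0.0034722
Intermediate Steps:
h(l) = 1/(2*l)
v(p) = -2*p²
R(I) = -2*I²
R(h(4))/9 = -2*((½)/4)²/9 = -2*((½)*(¼))²*(⅑) = -2*(⅛)²*(⅑) = -2*1/64*(⅑) = -1/32*⅑ = -1/288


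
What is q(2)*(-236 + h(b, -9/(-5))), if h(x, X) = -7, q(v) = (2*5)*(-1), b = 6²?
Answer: 2430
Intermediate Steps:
b = 36
q(v) = -10 (q(v) = 10*(-1) = -10)
q(2)*(-236 + h(b, -9/(-5))) = -10*(-236 - 7) = -10*(-243) = 2430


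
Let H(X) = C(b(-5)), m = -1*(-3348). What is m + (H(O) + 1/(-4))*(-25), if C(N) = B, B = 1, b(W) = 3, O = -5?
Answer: 13317/4 ≈ 3329.3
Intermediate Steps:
m = 3348
C(N) = 1
H(X) = 1
m + (H(O) + 1/(-4))*(-25) = 3348 + (1 + 1/(-4))*(-25) = 3348 + (1 - ¼)*(-25) = 3348 + (¾)*(-25) = 3348 - 75/4 = 13317/4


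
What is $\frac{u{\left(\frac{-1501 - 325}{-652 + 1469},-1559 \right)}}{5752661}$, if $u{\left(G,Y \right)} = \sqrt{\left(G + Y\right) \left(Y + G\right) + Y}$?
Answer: $\frac{\sqrt{1625933614490}}{4699924037} \approx 0.00027131$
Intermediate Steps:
$u{\left(G,Y \right)} = \sqrt{Y + \left(G + Y\right)^{2}}$ ($u{\left(G,Y \right)} = \sqrt{\left(G + Y\right) \left(G + Y\right) + Y} = \sqrt{\left(G + Y\right)^{2} + Y} = \sqrt{Y + \left(G + Y\right)^{2}}$)
$\frac{u{\left(\frac{-1501 - 325}{-652 + 1469},-1559 \right)}}{5752661} = \frac{\sqrt{-1559 + \left(\frac{-1501 - 325}{-652 + 1469} - 1559\right)^{2}}}{5752661} = \sqrt{-1559 + \left(- \frac{1826}{817} - 1559\right)^{2}} \cdot \frac{1}{5752661} = \sqrt{-1559 + \left(- \frac{1275529}{817}\right)^{2}} \cdot \frac{1}{5752661} = \sqrt{-1559 + \frac{1626974229841}{667489}} \cdot \frac{1}{5752661} = \sqrt{\frac{1625933614490}{667489}} \cdot \frac{1}{5752661} = \frac{\sqrt{1625933614490}}{817} \cdot \frac{1}{5752661} = \frac{\sqrt{1625933614490}}{4699924037}$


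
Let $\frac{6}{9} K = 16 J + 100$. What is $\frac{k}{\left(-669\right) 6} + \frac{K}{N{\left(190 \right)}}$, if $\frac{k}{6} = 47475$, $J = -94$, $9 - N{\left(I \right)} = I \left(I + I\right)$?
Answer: $- \frac{1141952937}{16098593} \approx -70.935$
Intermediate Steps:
$N{\left(I \right)} = 9 - 2 I^{2}$ ($N{\left(I \right)} = 9 - I \left(I + I\right) = 9 - I 2 I = 9 - 2 I^{2}$)
$k = 284850$ ($k = 6 \cdot 47475 = 284850$)
$K = -2106$ ($K = \frac{3 \left(16 \left(-94\right) + 100\right)}{2} = \frac{3 \left(-1504 + 100\right)}{2} = \frac{3}{2} \left(-1404\right) = -2106$)
$\frac{k}{\left(-669\right) 6} + \frac{K}{N{\left(190 \right)}} = \frac{284850}{\left(-669\right) 6} - \frac{2106}{9 - 2 \cdot 190^{2}} = \frac{284850}{-4014} - \frac{2106}{9 - 72200} = 284850 \left(- \frac{1}{4014}\right) - \frac{2106}{9 - 72200} = - \frac{15825}{223} - \frac{2106}{-72191} = - \frac{15825}{223} - - \frac{2106}{72191} = - \frac{15825}{223} + \frac{2106}{72191} = - \frac{1141952937}{16098593}$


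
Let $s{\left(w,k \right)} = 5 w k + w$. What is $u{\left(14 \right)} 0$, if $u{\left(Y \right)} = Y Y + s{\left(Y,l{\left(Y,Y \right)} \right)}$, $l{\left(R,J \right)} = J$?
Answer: $0$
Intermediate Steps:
$s{\left(w,k \right)} = w + 5 k w$ ($s{\left(w,k \right)} = 5 k w + w = w + 5 k w$)
$u{\left(Y \right)} = Y^{2} + Y \left(1 + 5 Y\right)$ ($u{\left(Y \right)} = Y Y + Y \left(1 + 5 Y\right) = Y^{2} + Y \left(1 + 5 Y\right)$)
$u{\left(14 \right)} 0 = 14 \left(1 + 6 \cdot 14\right) 0 = 14 \left(1 + 84\right) 0 = 14 \cdot 85 \cdot 0 = 1190 \cdot 0 = 0$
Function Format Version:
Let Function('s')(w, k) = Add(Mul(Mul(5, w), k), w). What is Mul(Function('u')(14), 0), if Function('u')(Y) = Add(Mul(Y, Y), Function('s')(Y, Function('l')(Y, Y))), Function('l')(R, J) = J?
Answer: 0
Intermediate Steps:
Function('s')(w, k) = Add(w, Mul(5, k, w)) (Function('s')(w, k) = Add(Mul(5, k, w), w) = Add(w, Mul(5, k, w)))
Function('u')(Y) = Add(Pow(Y, 2), Mul(Y, Add(1, Mul(5, Y)))) (Function('u')(Y) = Add(Mul(Y, Y), Mul(Y, Add(1, Mul(5, Y)))) = Add(Pow(Y, 2), Mul(Y, Add(1, Mul(5, Y)))))
Mul(Function('u')(14), 0) = Mul(Mul(14, Add(1, Mul(6, 14))), 0) = Mul(Mul(14, Add(1, 84)), 0) = Mul(Mul(14, 85), 0) = Mul(1190, 0) = 0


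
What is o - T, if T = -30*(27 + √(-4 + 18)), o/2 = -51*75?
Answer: -6840 + 30*√14 ≈ -6727.8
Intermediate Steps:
o = -7650 (o = 2*(-51*75) = 2*(-3825) = -7650)
T = -810 - 30*√14 (T = -30*(27 + √14) = -810 - 30*√14 ≈ -922.25)
o - T = -7650 - (-810 - 30*√14) = -7650 + (810 + 30*√14) = -6840 + 30*√14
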